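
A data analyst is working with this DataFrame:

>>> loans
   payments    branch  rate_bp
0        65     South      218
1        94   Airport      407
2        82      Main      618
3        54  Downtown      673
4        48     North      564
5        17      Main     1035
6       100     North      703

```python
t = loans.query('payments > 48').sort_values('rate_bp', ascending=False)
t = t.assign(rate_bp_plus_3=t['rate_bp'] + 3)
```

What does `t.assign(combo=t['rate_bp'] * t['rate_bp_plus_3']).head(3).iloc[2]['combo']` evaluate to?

filter rows where payments > 48:
   payments    branch  rate_bp
0        65     South      218
1        94   Airport      407
2        82      Main      618
3        54  Downtown      673
6       100     North      703
sort by rate_bp descending:
   payments    branch  rate_bp
6       100     North      703
3        54  Downtown      673
2        82      Main      618
1        94   Airport      407
0        65     South      218
add column rate_bp_plus_3 = t['rate_bp'] + 3:
   payments    branch  rate_bp  rate_bp_plus_3
6       100     North      703             706
3        54  Downtown      673             676
2        82      Main      618             621
1        94   Airport      407             410
0        65     South      218             221
add column combo = t['rate_bp'] * t['rate_bp_plus_3']:
   payments    branch  rate_bp  rate_bp_plus_3   combo
6       100     North      703             706  496318
3        54  Downtown      673             676  454948
2        82      Main      618             621  383778
1        94   Airport      407             410  166870
0        65     South      218             221   48178
take first 3 rows:
   payments    branch  rate_bp  rate_bp_plus_3   combo
6       100     North      703             706  496318
3        54  Downtown      673             676  454948
2        82      Main      618             621  383778
So iloc[2]['combo'] = 383778.

383778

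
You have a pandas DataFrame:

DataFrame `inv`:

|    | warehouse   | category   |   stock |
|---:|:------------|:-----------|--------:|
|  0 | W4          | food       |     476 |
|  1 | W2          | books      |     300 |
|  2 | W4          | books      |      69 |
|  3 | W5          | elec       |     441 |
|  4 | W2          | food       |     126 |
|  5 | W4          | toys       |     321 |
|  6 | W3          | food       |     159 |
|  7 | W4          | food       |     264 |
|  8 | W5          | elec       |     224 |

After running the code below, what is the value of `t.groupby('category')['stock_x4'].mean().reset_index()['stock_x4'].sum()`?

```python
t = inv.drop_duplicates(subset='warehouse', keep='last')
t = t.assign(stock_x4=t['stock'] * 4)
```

1628.0

drop duplicate warehouse (keep=last):
  warehouse category  stock
4        W2     food    126
6        W3     food    159
7        W4     food    264
8        W5     elec    224
add column stock_x4 = t['stock'] * 4:
  warehouse category  stock  stock_x4
4        W2     food    126       504
6        W3     food    159       636
7        W4     food    264      1056
8        W5     elec    224       896
group by category, mean of stock_x4:
category
elec    896.0
food    732.0
Name: stock_x4, dtype: float64
reset_index():
  category  stock_x4
0     elec     896.0
1     food     732.0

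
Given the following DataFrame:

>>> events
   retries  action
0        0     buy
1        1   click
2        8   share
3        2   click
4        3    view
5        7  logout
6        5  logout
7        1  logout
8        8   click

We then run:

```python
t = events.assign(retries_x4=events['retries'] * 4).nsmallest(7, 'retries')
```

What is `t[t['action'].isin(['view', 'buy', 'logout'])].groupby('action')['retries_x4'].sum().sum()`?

add column retries_x4 = events['retries'] * 4:
   retries  action  retries_x4
0        0     buy           0
1        1   click           4
2        8   share          32
3        2   click           8
4        3    view          12
5        7  logout          28
6        5  logout          20
7        1  logout           4
8        8   click          32
take 7 rows with smallest retries:
   retries  action  retries_x4
0        0     buy           0
1        1   click           4
7        1  logout           4
3        2   click           8
4        3    view          12
6        5  logout          20
5        7  logout          28
filter rows where action in ['view', 'buy', 'logout']:
   retries  action  retries_x4
0        0     buy           0
7        1  logout           4
4        3    view          12
6        5  logout          20
5        7  logout          28
group by action, sum of retries_x4:
action
buy        0
logout    52
view      12
Name: retries_x4, dtype: int64
So sum() = 64.

64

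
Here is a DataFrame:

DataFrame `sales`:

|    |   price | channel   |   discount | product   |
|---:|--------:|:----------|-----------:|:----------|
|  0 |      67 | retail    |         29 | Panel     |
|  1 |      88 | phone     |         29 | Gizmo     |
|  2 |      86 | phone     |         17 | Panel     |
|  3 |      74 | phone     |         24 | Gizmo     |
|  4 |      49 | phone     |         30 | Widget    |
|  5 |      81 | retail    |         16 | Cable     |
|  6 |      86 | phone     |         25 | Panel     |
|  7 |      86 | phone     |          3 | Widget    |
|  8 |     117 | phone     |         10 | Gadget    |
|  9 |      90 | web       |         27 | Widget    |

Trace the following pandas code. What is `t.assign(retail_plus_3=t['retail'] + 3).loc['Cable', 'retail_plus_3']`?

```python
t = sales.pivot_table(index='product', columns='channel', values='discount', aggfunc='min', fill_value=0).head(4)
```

pivot: rows=product, cols=channel, min(discount):
channel  phone  retail  web
product                    
Cable        0      16    0
Gadget      10       0    0
Gizmo       24       0    0
Panel       17      29    0
Widget       3       0   27
take first 4 rows:
channel  phone  retail  web
product                    
Cable        0      16    0
Gadget      10       0    0
Gizmo       24       0    0
Panel       17      29    0
add column retail_plus_3 = t['retail'] + 3:
channel  phone  retail  web  retail_plus_3
product                                   
Cable        0      16    0             19
Gadget      10       0    0              3
Gizmo       24       0    0              3
Panel       17      29    0             32
Taking the value at row 'Cable', column 'retail_plus_3' gives 19.

19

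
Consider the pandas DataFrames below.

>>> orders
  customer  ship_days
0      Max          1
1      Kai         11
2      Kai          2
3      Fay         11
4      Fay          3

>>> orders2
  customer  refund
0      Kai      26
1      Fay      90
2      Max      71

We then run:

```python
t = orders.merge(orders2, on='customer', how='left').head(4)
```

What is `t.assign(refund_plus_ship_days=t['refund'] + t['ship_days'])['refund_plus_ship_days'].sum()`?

238

merge on 'customer' (how='left') → 5 rows:
  customer  ship_days  refund
0      Max          1      71
1      Kai         11      26
2      Kai          2      26
3      Fay         11      90
4      Fay          3      90
take first 4 rows:
  customer  ship_days  refund
0      Max          1      71
1      Kai         11      26
2      Kai          2      26
3      Fay         11      90
add column refund_plus_ship_days = t['refund'] + t['ship_days']:
  customer  ship_days  refund  refund_plus_ship_days
0      Max          1      71                     72
1      Kai         11      26                     37
2      Kai          2      26                     28
3      Fay         11      90                    101
Reading off the sum of column 'refund_plus_ship_days', we get 238.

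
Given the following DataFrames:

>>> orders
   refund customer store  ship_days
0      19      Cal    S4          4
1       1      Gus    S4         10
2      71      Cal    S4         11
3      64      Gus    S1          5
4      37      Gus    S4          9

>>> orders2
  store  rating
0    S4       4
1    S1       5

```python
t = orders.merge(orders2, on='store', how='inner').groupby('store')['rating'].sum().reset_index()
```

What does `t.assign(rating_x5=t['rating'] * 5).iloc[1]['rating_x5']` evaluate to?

merge on 'store' (how='inner') → 5 rows:
   refund customer store  ship_days  rating
0      19      Cal    S4          4       4
1       1      Gus    S4         10       4
2      71      Cal    S4         11       4
3      64      Gus    S1          5       5
4      37      Gus    S4          9       4
group by store, sum of rating:
store
S1     5
S4    16
Name: rating, dtype: int64
reset_index():
  store  rating
0    S1       5
1    S4      16
add column rating_x5 = t['rating'] * 5:
  store  rating  rating_x5
0    S1       5         25
1    S4      16         80

80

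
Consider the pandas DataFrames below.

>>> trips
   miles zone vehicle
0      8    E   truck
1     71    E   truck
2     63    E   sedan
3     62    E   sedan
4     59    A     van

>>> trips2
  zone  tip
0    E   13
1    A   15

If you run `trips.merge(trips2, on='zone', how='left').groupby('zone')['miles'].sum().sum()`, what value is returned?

263

merge on 'zone' (how='left') → 5 rows:
   miles zone vehicle  tip
0      8    E   truck   13
1     71    E   truck   13
2     63    E   sedan   13
3     62    E   sedan   13
4     59    A     van   15
group by zone, sum of miles:
zone
A     59
E    204
Name: miles, dtype: int64
Hence 263.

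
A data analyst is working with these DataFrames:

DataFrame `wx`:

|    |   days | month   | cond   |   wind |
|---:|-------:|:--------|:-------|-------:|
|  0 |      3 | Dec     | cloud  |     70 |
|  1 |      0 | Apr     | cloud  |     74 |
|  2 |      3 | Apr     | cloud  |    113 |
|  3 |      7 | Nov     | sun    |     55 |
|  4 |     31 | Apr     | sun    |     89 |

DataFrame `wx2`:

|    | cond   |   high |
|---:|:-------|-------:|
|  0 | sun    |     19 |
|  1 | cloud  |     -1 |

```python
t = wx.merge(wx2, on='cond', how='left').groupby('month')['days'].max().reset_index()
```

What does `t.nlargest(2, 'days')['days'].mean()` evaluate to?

19.0

merge on 'cond' (how='left') → 5 rows:
   days month   cond  wind  high
0     3   Dec  cloud    70    -1
1     0   Apr  cloud    74    -1
2     3   Apr  cloud   113    -1
3     7   Nov    sun    55    19
4    31   Apr    sun    89    19
group by month, max of days:
month
Apr    31
Dec     3
Nov     7
Name: days, dtype: int64
reset_index():
  month  days
0   Apr    31
1   Dec     3
2   Nov     7
take 2 rows with largest days:
  month  days
0   Apr    31
2   Nov     7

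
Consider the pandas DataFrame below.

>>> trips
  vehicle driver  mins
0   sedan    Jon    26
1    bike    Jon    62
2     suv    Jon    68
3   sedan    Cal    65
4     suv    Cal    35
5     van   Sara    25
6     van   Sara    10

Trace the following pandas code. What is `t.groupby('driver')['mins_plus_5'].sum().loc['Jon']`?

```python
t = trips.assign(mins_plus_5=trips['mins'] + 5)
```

add column mins_plus_5 = trips['mins'] + 5:
  vehicle driver  mins  mins_plus_5
0   sedan    Jon    26           31
1    bike    Jon    62           67
2     suv    Jon    68           73
3   sedan    Cal    65           70
4     suv    Cal    35           40
5     van   Sara    25           30
6     van   Sara    10           15
group by driver, sum of mins_plus_5:
driver
Cal     110
Jon     171
Sara     45
Name: mins_plus_5, dtype: int64
Taking the value at index 'Jon' gives 171.

171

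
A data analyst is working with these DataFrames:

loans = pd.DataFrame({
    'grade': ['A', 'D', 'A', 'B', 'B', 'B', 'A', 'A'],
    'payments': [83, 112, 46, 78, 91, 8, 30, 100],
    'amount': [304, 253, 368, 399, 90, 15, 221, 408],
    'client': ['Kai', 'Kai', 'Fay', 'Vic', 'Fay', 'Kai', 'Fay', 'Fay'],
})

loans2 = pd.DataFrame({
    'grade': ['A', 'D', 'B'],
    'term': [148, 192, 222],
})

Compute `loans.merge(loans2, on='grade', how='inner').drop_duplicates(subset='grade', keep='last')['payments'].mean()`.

merge on 'grade' (how='inner') → 8 rows:
  grade  payments  amount client  term
0     A        83     304    Kai   148
1     D       112     253    Kai   192
2     A        46     368    Fay   148
3     B        78     399    Vic   222
4     B        91      90    Fay   222
5     B         8      15    Kai   222
6     A        30     221    Fay   148
7     A       100     408    Fay   148
drop duplicate grade (keep=last):
  grade  payments  amount client  term
1     D       112     253    Kai   192
5     B         8      15    Kai   222
7     A       100     408    Fay   148
Finally, mean of column 'payments' = 73.3333333333.

73.3333333333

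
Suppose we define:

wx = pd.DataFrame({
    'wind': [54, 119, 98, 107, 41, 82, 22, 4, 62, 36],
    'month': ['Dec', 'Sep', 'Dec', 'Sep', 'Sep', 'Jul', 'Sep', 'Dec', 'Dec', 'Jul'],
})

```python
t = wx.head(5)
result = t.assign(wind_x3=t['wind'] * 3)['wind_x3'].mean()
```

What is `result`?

251.4

take first 5 rows:
   wind month
0    54   Dec
1   119   Sep
2    98   Dec
3   107   Sep
4    41   Sep
add column wind_x3 = t['wind'] * 3:
   wind month  wind_x3
0    54   Dec      162
1   119   Sep      357
2    98   Dec      294
3   107   Sep      321
4    41   Sep      123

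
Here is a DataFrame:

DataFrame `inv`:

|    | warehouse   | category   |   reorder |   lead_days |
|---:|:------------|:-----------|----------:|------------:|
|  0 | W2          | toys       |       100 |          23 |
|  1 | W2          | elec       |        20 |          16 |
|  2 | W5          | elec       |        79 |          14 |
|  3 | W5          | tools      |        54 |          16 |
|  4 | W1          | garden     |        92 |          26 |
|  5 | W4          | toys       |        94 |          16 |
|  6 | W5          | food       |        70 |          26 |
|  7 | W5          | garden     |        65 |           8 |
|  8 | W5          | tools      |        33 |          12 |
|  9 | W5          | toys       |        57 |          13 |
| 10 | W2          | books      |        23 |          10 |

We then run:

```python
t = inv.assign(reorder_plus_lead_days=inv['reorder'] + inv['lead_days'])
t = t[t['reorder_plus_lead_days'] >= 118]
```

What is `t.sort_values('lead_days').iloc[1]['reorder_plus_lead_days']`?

add column reorder_plus_lead_days = inv['reorder'] + inv['lead_days']:
   warehouse category  reorder  lead_days  reorder_plus_lead_days
0         W2     toys      100         23                     123
1         W2     elec       20         16                      36
2         W5     elec       79         14                      93
3         W5    tools       54         16                      70
4         W1   garden       92         26                     118
5         W4     toys       94         16                     110
6         W5     food       70         26                      96
7         W5   garden       65          8                      73
8         W5    tools       33         12                      45
9         W5     toys       57         13                      70
10        W2    books       23         10                      33
filter rows where reorder_plus_lead_days >= 118:
  warehouse category  reorder  lead_days  reorder_plus_lead_days
0        W2     toys      100         23                     123
4        W1   garden       92         26                     118
sort by lead_days:
  warehouse category  reorder  lead_days  reorder_plus_lead_days
0        W2     toys      100         23                     123
4        W1   garden       92         26                     118

118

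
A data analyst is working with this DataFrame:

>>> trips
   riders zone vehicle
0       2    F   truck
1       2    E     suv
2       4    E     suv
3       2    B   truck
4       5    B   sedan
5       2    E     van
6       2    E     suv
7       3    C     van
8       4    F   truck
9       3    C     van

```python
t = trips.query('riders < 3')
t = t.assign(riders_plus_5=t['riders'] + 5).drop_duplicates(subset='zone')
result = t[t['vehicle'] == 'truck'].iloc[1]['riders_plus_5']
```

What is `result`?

filter rows where riders < 3:
   riders zone vehicle
0       2    F   truck
1       2    E     suv
3       2    B   truck
5       2    E     van
6       2    E     suv
add column riders_plus_5 = t['riders'] + 5:
   riders zone vehicle  riders_plus_5
0       2    F   truck              7
1       2    E     suv              7
3       2    B   truck              7
5       2    E     van              7
6       2    E     suv              7
drop duplicate zone (keep=first):
   riders zone vehicle  riders_plus_5
0       2    F   truck              7
1       2    E     suv              7
3       2    B   truck              7
filter rows where vehicle == 'truck':
   riders zone vehicle  riders_plus_5
0       2    F   truck              7
3       2    B   truck              7
Hence 7.

7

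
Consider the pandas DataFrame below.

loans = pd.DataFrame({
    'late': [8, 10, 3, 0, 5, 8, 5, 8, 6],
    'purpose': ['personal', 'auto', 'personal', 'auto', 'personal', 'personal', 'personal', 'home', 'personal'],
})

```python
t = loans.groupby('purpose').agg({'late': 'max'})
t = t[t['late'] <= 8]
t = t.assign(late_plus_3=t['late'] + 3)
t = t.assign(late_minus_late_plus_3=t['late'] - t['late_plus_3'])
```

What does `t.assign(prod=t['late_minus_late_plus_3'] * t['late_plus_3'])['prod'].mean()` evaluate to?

-33.0

group by purpose, max of late:
          late
purpose       
auto        10
home         8
personal     8
filter rows where late <= 8:
          late
purpose       
home         8
personal     8
add column late_plus_3 = t['late'] + 3:
          late  late_plus_3
purpose                    
home         8           11
personal     8           11
add column late_minus_late_plus_3 = t['late'] - t['late_plus_3']:
          late  late_plus_3  late_minus_late_plus_3
purpose                                            
home         8           11                      -3
personal     8           11                      -3
add column prod = t['late_minus_late_plus_3'] * t['late_plus_3']:
          late  late_plus_3  late_minus_late_plus_3  prod
purpose                                                  
home         8           11                      -3   -33
personal     8           11                      -3   -33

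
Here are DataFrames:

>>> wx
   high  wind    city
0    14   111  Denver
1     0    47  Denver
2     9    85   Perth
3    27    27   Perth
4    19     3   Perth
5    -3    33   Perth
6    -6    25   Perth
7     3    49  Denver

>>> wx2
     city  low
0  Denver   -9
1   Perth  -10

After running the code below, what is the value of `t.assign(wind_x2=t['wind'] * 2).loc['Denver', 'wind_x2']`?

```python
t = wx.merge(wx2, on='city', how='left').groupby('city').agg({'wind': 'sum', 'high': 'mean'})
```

414

merge on 'city' (how='left') → 8 rows:
   high  wind    city  low
0    14   111  Denver   -9
1     0    47  Denver   -9
2     9    85   Perth  -10
3    27    27   Perth  -10
4    19     3   Perth  -10
5    -3    33   Perth  -10
6    -6    25   Perth  -10
7     3    49  Denver   -9
group by city: sum(wind), mean(high):
        wind      high
city                  
Denver   207  5.666667
Perth    173  9.200000
add column wind_x2 = t['wind'] * 2:
        wind      high  wind_x2
city                           
Denver   207  5.666667      414
Perth    173  9.200000      346
value at row 'Denver', column 'wind_x2' → 414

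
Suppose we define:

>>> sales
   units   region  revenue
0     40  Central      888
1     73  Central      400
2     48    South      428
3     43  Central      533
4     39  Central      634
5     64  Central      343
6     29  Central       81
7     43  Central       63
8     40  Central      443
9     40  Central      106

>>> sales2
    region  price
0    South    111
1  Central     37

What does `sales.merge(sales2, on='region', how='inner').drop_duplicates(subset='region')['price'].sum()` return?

148

merge on 'region' (how='inner') → 10 rows:
   units   region  revenue  price
0     40  Central      888     37
1     73  Central      400     37
2     48    South      428    111
3     43  Central      533     37
4     39  Central      634     37
5     64  Central      343     37
6     29  Central       81     37
7     43  Central       63     37
8     40  Central      443     37
9     40  Central      106     37
drop duplicate region (keep=first):
   units   region  revenue  price
0     40  Central      888     37
2     48    South      428    111
Then the sum of column 'price': 148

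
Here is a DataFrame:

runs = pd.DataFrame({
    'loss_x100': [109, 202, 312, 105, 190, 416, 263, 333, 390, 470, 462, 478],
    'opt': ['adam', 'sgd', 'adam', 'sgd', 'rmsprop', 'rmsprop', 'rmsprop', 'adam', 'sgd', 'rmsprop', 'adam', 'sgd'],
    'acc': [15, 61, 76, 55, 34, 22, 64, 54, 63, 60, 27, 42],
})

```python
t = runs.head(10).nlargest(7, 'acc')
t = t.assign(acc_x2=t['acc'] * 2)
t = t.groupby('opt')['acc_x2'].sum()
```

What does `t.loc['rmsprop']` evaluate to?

248

take first 10 rows:
   loss_x100      opt  acc
0        109     adam   15
1        202      sgd   61
2        312     adam   76
3        105      sgd   55
4        190  rmsprop   34
5        416  rmsprop   22
6        263  rmsprop   64
7        333     adam   54
8        390      sgd   63
9        470  rmsprop   60
take 7 rows with largest acc:
   loss_x100      opt  acc
2        312     adam   76
6        263  rmsprop   64
8        390      sgd   63
1        202      sgd   61
9        470  rmsprop   60
3        105      sgd   55
7        333     adam   54
add column acc_x2 = t['acc'] * 2:
   loss_x100      opt  acc  acc_x2
2        312     adam   76     152
6        263  rmsprop   64     128
8        390      sgd   63     126
1        202      sgd   61     122
9        470  rmsprop   60     120
3        105      sgd   55     110
7        333     adam   54     108
group by opt, sum of acc_x2:
opt
adam       260
rmsprop    248
sgd        358
Name: acc_x2, dtype: int64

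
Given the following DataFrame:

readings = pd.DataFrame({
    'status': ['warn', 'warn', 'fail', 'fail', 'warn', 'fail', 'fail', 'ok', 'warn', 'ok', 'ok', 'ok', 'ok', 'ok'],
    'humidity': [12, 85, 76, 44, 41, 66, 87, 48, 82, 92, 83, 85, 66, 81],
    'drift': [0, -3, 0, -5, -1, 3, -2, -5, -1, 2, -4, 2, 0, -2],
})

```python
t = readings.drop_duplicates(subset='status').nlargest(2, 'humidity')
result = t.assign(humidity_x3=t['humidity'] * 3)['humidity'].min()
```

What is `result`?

48

drop duplicate status (keep=first):
  status  humidity  drift
0   warn        12      0
2   fail        76      0
7     ok        48     -5
take 2 rows with largest humidity:
  status  humidity  drift
2   fail        76      0
7     ok        48     -5
add column humidity_x3 = t['humidity'] * 3:
  status  humidity  drift  humidity_x3
2   fail        76      0          228
7     ok        48     -5          144
Taking the min of column 'humidity' gives 48.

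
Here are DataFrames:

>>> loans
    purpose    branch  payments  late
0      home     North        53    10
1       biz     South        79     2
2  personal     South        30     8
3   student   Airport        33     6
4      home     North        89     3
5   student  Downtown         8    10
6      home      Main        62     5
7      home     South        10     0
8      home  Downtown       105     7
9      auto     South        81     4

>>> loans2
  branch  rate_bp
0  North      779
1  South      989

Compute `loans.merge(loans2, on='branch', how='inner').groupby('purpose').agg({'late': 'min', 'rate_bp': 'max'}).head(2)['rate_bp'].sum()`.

1978

merge on 'branch' (how='inner') → 6 rows:
    purpose branch  payments  late  rate_bp
0      home  North        53    10      779
1       biz  South        79     2      989
2  personal  South        30     8      989
3      home  North        89     3      779
4      home  South        10     0      989
5      auto  South        81     4      989
group by purpose: min(late), max(rate_bp):
          late  rate_bp
purpose                
auto         4      989
biz          2      989
home         0      989
personal     8      989
take first 2 rows:
         late  rate_bp
purpose               
auto        4      989
biz         2      989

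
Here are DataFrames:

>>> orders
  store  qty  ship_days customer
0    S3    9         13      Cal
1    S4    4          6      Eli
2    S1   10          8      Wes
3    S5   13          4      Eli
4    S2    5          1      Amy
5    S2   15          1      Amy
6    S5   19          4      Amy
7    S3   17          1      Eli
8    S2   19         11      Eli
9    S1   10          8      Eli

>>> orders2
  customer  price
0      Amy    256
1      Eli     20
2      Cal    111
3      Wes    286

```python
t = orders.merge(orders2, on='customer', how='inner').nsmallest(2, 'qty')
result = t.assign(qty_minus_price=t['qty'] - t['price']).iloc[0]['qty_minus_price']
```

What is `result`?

merge on 'customer' (how='inner') → 10 rows:
  store  qty  ship_days customer  price
0    S3    9         13      Cal    111
1    S4    4          6      Eli     20
2    S1   10          8      Wes    286
3    S5   13          4      Eli     20
4    S2    5          1      Amy    256
5    S2   15          1      Amy    256
6    S5   19          4      Amy    256
7    S3   17          1      Eli     20
8    S2   19         11      Eli     20
9    S1   10          8      Eli     20
take 2 rows with smallest qty:
  store  qty  ship_days customer  price
1    S4    4          6      Eli     20
4    S2    5          1      Amy    256
add column qty_minus_price = t['qty'] - t['price']:
  store  qty  ship_days customer  price  qty_minus_price
1    S4    4          6      Eli     20              -16
4    S2    5          1      Amy    256             -251

-16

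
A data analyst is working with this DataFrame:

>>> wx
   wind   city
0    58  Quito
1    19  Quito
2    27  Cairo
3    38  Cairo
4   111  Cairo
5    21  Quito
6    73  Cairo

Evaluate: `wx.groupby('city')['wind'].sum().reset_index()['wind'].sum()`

group by city, sum of wind:
city
Cairo    249
Quito     98
Name: wind, dtype: int64
reset_index():
    city  wind
0  Cairo   249
1  Quito    98
Taking the sum of column 'wind' gives 347.

347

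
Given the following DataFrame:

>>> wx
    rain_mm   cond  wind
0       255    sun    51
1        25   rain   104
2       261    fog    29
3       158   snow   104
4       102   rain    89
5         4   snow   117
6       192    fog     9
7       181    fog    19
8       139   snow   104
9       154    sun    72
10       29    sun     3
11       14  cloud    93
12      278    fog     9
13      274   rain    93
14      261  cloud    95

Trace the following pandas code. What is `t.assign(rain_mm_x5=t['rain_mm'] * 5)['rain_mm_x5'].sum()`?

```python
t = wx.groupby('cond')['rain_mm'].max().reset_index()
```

6130

group by cond, max of rain_mm:
cond
cloud    261
fog      278
rain     274
snow     158
sun      255
Name: rain_mm, dtype: int64
reset_index():
    cond  rain_mm
0  cloud      261
1    fog      278
2   rain      274
3   snow      158
4    sun      255
add column rain_mm_x5 = t['rain_mm'] * 5:
    cond  rain_mm  rain_mm_x5
0  cloud      261        1305
1    fog      278        1390
2   rain      274        1370
3   snow      158         790
4    sun      255        1275
Hence 6130.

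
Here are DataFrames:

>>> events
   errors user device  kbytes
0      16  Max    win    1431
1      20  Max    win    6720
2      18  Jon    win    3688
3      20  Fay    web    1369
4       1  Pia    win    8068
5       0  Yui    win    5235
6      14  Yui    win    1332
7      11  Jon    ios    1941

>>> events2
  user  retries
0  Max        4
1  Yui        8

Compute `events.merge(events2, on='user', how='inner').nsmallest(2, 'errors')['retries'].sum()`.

merge on 'user' (how='inner') → 4 rows:
   errors user device  kbytes  retries
0      16  Max    win    1431        4
1      20  Max    win    6720        4
2       0  Yui    win    5235        8
3      14  Yui    win    1332        8
take 2 rows with smallest errors:
   errors user device  kbytes  retries
2       0  Yui    win    5235        8
3      14  Yui    win    1332        8
Taking the sum of column 'retries' gives 16.

16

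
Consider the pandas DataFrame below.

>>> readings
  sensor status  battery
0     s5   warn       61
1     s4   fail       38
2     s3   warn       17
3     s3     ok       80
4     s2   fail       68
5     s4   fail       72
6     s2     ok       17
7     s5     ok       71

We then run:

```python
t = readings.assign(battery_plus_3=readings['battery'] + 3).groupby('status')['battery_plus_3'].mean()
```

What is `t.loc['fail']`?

62.3333333333

add column battery_plus_3 = readings['battery'] + 3:
  sensor status  battery  battery_plus_3
0     s5   warn       61              64
1     s4   fail       38              41
2     s3   warn       17              20
3     s3     ok       80              83
4     s2   fail       68              71
5     s4   fail       72              75
6     s2     ok       17              20
7     s5     ok       71              74
group by status, mean of battery_plus_3:
status
fail    62.333333
ok      59.000000
warn    42.000000
Name: battery_plus_3, dtype: float64
Taking the value at index 'fail' gives 62.3333333333.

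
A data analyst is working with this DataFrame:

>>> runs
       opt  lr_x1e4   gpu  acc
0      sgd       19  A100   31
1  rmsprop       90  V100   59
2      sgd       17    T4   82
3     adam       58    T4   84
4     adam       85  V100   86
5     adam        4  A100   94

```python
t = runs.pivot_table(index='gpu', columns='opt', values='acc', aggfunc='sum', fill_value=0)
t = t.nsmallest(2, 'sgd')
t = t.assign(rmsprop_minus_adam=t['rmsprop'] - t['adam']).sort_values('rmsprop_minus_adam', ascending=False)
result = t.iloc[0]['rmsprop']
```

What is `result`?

59

pivot: rows=gpu, cols=opt, sum(acc):
opt   adam  rmsprop  sgd
gpu                     
A100    94        0   31
T4      84        0   82
V100    86       59    0
take 2 rows with smallest sgd:
opt   adam  rmsprop  sgd
gpu                     
V100    86       59    0
A100    94        0   31
add column rmsprop_minus_adam = t['rmsprop'] - t['adam']:
opt   adam  rmsprop  sgd  rmsprop_minus_adam
gpu                                         
V100    86       59    0                 -27
A100    94        0   31                 -94
sort by rmsprop_minus_adam descending:
opt   adam  rmsprop  sgd  rmsprop_minus_adam
gpu                                         
V100    86       59    0                 -27
A100    94        0   31                 -94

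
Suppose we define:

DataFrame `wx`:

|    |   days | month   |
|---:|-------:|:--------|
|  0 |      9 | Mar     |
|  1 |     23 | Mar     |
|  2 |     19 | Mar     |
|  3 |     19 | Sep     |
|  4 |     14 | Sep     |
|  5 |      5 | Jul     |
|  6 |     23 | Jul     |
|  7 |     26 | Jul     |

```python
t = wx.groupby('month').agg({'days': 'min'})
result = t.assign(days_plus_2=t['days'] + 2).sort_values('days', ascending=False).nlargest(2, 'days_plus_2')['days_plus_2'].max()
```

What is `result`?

16

group by month, min of days:
       days
month      
Jul       5
Mar       9
Sep      14
add column days_plus_2 = t['days'] + 2:
       days  days_plus_2
month                   
Jul       5            7
Mar       9           11
Sep      14           16
sort by days descending:
       days  days_plus_2
month                   
Sep      14           16
Mar       9           11
Jul       5            7
take 2 rows with largest days_plus_2:
       days  days_plus_2
month                   
Sep      14           16
Mar       9           11
Reading off the max of column 'days_plus_2', we get 16.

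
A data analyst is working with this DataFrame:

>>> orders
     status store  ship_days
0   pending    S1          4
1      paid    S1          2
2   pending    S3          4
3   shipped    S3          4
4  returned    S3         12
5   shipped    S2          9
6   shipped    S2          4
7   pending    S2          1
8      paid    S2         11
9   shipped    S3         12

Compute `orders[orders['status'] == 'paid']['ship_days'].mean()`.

filter rows where status == 'paid':
  status store  ship_days
1   paid    S1          2
8   paid    S2         11

6.5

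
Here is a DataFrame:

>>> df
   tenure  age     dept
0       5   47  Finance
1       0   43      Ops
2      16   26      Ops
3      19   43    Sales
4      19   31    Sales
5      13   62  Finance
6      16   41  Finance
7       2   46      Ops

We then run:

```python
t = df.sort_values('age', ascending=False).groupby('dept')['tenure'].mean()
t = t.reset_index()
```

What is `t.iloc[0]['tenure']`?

11.3333333333

sort by age descending:
   tenure  age     dept
5      13   62  Finance
0       5   47  Finance
7       2   46      Ops
1       0   43      Ops
3      19   43    Sales
6      16   41  Finance
4      19   31    Sales
2      16   26      Ops
group by dept, mean of tenure:
dept
Finance    11.333333
Ops         6.000000
Sales      19.000000
Name: tenure, dtype: float64
reset_index():
      dept     tenure
0  Finance  11.333333
1      Ops   6.000000
2    Sales  19.000000
Taking the value at position 0, column 'tenure' gives 11.3333333333.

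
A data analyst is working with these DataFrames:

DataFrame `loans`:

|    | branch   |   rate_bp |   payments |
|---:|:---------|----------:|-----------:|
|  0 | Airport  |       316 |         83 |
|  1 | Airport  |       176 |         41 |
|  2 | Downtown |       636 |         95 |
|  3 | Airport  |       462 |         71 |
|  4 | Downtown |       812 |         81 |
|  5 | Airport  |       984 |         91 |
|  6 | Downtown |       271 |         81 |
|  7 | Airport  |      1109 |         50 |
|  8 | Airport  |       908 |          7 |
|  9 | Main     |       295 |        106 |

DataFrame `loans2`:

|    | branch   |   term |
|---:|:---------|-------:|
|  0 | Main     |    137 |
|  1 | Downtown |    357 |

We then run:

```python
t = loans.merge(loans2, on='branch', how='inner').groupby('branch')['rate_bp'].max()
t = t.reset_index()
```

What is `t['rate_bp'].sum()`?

merge on 'branch' (how='inner') → 4 rows:
     branch  rate_bp  payments  term
0  Downtown      636        95   357
1  Downtown      812        81   357
2  Downtown      271        81   357
3      Main      295       106   137
group by branch, max of rate_bp:
branch
Downtown    812
Main        295
Name: rate_bp, dtype: int64
reset_index():
     branch  rate_bp
0  Downtown      812
1      Main      295
Taking the sum of column 'rate_bp' gives 1107.

1107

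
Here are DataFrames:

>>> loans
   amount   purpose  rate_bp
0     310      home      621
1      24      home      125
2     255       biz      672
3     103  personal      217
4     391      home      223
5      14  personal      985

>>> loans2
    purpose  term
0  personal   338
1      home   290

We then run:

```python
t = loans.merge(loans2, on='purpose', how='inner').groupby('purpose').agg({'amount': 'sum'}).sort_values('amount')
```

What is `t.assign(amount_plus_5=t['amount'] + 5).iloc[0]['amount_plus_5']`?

merge on 'purpose' (how='inner') → 5 rows:
   amount   purpose  rate_bp  term
0     310      home      621   290
1      24      home      125   290
2     103  personal      217   338
3     391      home      223   290
4      14  personal      985   338
group by purpose, sum of amount:
          amount
purpose         
home         725
personal     117
sort by amount:
          amount
purpose         
personal     117
home         725
add column amount_plus_5 = t['amount'] + 5:
          amount  amount_plus_5
purpose                        
personal     117            122
home         725            730
The value at position 0, column 'amount_plus_5' is 122.

122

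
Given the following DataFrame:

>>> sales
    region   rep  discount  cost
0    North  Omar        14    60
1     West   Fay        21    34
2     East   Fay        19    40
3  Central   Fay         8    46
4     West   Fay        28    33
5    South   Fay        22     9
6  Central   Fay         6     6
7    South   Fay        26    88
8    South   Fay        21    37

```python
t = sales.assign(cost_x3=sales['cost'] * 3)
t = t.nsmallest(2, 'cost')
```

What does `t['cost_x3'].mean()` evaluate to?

22.5

add column cost_x3 = sales['cost'] * 3:
    region   rep  discount  cost  cost_x3
0    North  Omar        14    60      180
1     West   Fay        21    34      102
2     East   Fay        19    40      120
3  Central   Fay         8    46      138
4     West   Fay        28    33       99
5    South   Fay        22     9       27
6  Central   Fay         6     6       18
7    South   Fay        26    88      264
8    South   Fay        21    37      111
take 2 rows with smallest cost:
    region  rep  discount  cost  cost_x3
6  Central  Fay         6     6       18
5    South  Fay        22     9       27
So mean() = 22.5.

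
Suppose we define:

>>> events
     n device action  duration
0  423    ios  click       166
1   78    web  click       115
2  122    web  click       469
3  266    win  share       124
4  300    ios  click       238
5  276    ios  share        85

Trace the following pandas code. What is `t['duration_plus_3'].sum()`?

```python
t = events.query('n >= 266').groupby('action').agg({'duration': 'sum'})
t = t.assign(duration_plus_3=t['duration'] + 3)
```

619

filter rows where n >= 266:
     n device action  duration
0  423    ios  click       166
3  266    win  share       124
4  300    ios  click       238
5  276    ios  share        85
group by action, sum of duration:
        duration
action          
click        404
share        209
add column duration_plus_3 = t['duration'] + 3:
        duration  duration_plus_3
action                           
click        404              407
share        209              212
So sum() = 619.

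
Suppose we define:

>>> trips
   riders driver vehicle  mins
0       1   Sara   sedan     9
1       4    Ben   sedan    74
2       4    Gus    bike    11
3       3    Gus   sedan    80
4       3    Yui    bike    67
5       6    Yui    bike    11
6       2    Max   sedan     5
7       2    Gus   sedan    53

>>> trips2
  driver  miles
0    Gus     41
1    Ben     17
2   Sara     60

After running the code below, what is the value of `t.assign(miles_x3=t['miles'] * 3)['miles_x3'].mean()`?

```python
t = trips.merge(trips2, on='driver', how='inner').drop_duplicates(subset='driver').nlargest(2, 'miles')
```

151.5

merge on 'driver' (how='inner') → 5 rows:
   riders driver vehicle  mins  miles
0       1   Sara   sedan     9     60
1       4    Ben   sedan    74     17
2       4    Gus    bike    11     41
3       3    Gus   sedan    80     41
4       2    Gus   sedan    53     41
drop duplicate driver (keep=first):
   riders driver vehicle  mins  miles
0       1   Sara   sedan     9     60
1       4    Ben   sedan    74     17
2       4    Gus    bike    11     41
take 2 rows with largest miles:
   riders driver vehicle  mins  miles
0       1   Sara   sedan     9     60
2       4    Gus    bike    11     41
add column miles_x3 = t['miles'] * 3:
   riders driver vehicle  mins  miles  miles_x3
0       1   Sara   sedan     9     60       180
2       4    Gus    bike    11     41       123
Taking the mean of column 'miles_x3' gives 151.5.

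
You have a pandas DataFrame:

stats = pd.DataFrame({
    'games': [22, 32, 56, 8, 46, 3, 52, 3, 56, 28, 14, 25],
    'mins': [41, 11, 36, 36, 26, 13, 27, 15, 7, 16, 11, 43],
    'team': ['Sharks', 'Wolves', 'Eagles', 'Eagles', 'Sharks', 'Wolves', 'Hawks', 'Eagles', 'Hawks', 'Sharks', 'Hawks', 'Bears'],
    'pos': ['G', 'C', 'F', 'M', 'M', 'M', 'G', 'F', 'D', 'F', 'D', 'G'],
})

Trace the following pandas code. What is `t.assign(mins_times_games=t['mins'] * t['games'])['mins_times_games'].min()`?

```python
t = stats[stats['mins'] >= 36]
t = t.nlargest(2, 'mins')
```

filter rows where mins >= 36:
    games  mins    team pos
0      22    41  Sharks   G
2      56    36  Eagles   F
3       8    36  Eagles   M
11     25    43   Bears   G
take 2 rows with largest mins:
    games  mins    team pos
11     25    43   Bears   G
0      22    41  Sharks   G
add column mins_times_games = t['mins'] * t['games']:
    games  mins    team pos  mins_times_games
11     25    43   Bears   G              1075
0      22    41  Sharks   G               902

902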